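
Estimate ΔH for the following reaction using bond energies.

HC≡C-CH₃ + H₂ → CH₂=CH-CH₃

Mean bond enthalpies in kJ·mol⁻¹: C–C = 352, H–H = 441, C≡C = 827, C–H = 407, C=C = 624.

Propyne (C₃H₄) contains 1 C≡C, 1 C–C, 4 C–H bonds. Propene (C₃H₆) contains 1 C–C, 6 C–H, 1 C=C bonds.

ΔH ≈ −170 kJ

Bonds broken (reactants):
  C≡C: 1 × 827 = 827
  C–C: 1 × 352 = 352
  C–H: 4 × 407 = 1628
  H–H: 1 × 441 = 441
  Σ(broken) = 3248 kJ
Bonds formed (products):
  C–C: 1 × 352 = 352
  C–H: 6 × 407 = 2442
  C=C: 1 × 624 = 624
  Σ(formed) = 3418 kJ
ΔH = Σ(broken) − Σ(formed) = 3248 − 3418 = −170 kJ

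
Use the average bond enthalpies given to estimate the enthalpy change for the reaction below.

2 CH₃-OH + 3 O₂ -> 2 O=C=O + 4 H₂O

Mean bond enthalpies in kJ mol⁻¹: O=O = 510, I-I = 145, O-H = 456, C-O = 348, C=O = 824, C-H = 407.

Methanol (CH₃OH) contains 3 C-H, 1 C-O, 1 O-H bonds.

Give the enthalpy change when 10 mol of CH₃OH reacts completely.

Bonds broken (reactants):
  C-H: 6 × 407 = 2442
  C-O: 2 × 348 = 696
  O-H: 2 × 456 = 912
  O=O: 3 × 510 = 1530
  Σ(broken) = 5580 kJ
Bonds formed (products):
  C=O: 4 × 824 = 3296
  O-H: 8 × 456 = 3648
  Σ(formed) = 6944 kJ
ΔH = Σ(broken) − Σ(formed) = 5580 − 6944 = −1364 kJ
For 5× the reaction as written: 5 × (−1364) = −6820 kJ

ΔH = −6820 kJ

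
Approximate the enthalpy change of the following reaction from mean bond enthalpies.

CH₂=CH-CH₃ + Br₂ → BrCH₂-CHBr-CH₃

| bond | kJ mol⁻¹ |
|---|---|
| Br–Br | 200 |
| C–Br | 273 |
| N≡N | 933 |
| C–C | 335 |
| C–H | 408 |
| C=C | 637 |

ΔH ≈ −44 kJ

Bonds broken (reactants):
  Br–Br: 1 × 200 = 200
  C–C: 1 × 335 = 335
  C–H: 6 × 408 = 2448
  C=C: 1 × 637 = 637
  Σ(broken) = 3620 kJ
Bonds formed (products):
  C–Br: 2 × 273 = 546
  C–C: 2 × 335 = 670
  C–H: 6 × 408 = 2448
  Σ(formed) = 3664 kJ
ΔH = Σ(broken) − Σ(formed) = 3620 − 3664 = −44 kJ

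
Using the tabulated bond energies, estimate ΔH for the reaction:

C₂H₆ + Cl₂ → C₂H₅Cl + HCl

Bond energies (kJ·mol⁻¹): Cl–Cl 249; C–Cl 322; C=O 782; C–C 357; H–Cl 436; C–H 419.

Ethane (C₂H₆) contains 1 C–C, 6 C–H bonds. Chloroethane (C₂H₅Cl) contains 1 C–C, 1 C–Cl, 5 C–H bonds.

ΔH ≈ −90 kJ

Bonds broken (reactants):
  C–C: 1 × 357 = 357
  C–H: 6 × 419 = 2514
  Cl–Cl: 1 × 249 = 249
  Σ(broken) = 3120 kJ
Bonds formed (products):
  C–C: 1 × 357 = 357
  C–Cl: 1 × 322 = 322
  C–H: 5 × 419 = 2095
  H–Cl: 1 × 436 = 436
  Σ(formed) = 3210 kJ
ΔH = Σ(broken) − Σ(formed) = 3120 − 3210 = −90 kJ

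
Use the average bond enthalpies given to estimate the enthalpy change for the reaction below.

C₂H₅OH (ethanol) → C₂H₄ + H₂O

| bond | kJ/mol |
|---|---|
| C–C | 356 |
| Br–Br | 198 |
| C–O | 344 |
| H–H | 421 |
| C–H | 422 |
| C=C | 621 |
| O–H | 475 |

ΔH ≈ +26 kJ

Bonds broken (reactants):
  C–C: 1 × 356 = 356
  C–H: 5 × 422 = 2110
  C–O: 1 × 344 = 344
  O–H: 1 × 475 = 475
  Σ(broken) = 3285 kJ
Bonds formed (products):
  C–H: 4 × 422 = 1688
  C=C: 1 × 621 = 621
  O–H: 2 × 475 = 950
  Σ(formed) = 3259 kJ
ΔH = Σ(broken) − Σ(formed) = 3285 − 3259 = +26 kJ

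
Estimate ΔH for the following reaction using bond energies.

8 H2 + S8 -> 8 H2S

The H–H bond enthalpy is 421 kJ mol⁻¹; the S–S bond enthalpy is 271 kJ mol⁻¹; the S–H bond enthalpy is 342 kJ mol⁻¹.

ΔH ≈ +64 kJ

Bonds broken (reactants):
  H–H: 8 × 421 = 3368
  S–S: 8 × 271 = 2168
  Σ(broken) = 5536 kJ
Bonds formed (products):
  S–H: 16 × 342 = 5472
  Σ(formed) = 5472 kJ
ΔH = Σ(broken) − Σ(formed) = 5536 − 5472 = +64 kJ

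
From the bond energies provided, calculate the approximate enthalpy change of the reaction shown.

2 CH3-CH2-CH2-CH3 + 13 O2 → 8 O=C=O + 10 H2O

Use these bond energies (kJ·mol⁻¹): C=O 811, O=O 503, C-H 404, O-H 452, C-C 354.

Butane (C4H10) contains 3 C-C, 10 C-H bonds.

ΔH ≈ −5273 kJ

Bonds broken (reactants):
  C-C: 6 × 354 = 2124
  C-H: 20 × 404 = 8080
  O=O: 13 × 503 = 6539
  Σ(broken) = 16743 kJ
Bonds formed (products):
  C=O: 16 × 811 = 12976
  O-H: 20 × 452 = 9040
  Σ(formed) = 22016 kJ
ΔH = Σ(broken) − Σ(formed) = 16743 − 22016 = −5273 kJ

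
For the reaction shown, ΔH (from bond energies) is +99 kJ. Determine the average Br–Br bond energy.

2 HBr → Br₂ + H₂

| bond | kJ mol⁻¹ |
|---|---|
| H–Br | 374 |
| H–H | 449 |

Let D be the Br–Br bond energy.
Σ(broken) = 2×374 = 748
Σ(formed) = 1×D + 1×449 = 449 + D
ΔH = Σ(broken) − Σ(formed) = (748) − (449 + D) = +299 − D
Setting this equal to +99 kJ gives D = 200 kJ/mol.

D(Br–Br) ≈ 200 kJ/mol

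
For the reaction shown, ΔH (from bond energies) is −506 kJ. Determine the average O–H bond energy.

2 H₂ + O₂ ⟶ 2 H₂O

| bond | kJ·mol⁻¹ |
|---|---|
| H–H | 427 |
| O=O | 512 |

D(O–H) ≈ 468 kJ/mol

Let D be the O–H bond energy.
Σ(broken) = 2×427 + 1×512 = 1366
Σ(formed) = 4×D = 4D
ΔH = Σ(broken) − Σ(formed) = (1366) − (4D) = +1366 − 4D
Setting this equal to −506 kJ gives 4D = 1872, so D = 468 kJ/mol.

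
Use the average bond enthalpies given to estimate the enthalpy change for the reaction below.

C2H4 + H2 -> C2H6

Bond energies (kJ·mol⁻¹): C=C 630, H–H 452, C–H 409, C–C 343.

Bonds broken (reactants):
  C–H: 4 × 409 = 1636
  C=C: 1 × 630 = 630
  H–H: 1 × 452 = 452
  Σ(broken) = 2718 kJ
Bonds formed (products):
  C–C: 1 × 343 = 343
  C–H: 6 × 409 = 2454
  Σ(formed) = 2797 kJ
ΔH = Σ(broken) − Σ(formed) = 2718 − 2797 = −79 kJ

ΔH ≈ −79 kJ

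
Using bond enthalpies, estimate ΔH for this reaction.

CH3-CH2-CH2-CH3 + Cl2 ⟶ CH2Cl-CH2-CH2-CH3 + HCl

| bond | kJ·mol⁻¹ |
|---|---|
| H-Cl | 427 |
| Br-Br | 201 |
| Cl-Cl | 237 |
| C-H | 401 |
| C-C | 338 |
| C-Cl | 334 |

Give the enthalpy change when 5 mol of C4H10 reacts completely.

Bonds broken (reactants):
  C-C: 3 × 338 = 1014
  C-H: 10 × 401 = 4010
  Cl-Cl: 1 × 237 = 237
  Σ(broken) = 5261 kJ
Bonds formed (products):
  C-C: 3 × 338 = 1014
  C-Cl: 1 × 334 = 334
  C-H: 9 × 401 = 3609
  H-Cl: 1 × 427 = 427
  Σ(formed) = 5384 kJ
ΔH = Σ(broken) − Σ(formed) = 5261 − 5384 = −123 kJ
For 5× the reaction as written: 5 × (−123) = −615 kJ

ΔH = −615 kJ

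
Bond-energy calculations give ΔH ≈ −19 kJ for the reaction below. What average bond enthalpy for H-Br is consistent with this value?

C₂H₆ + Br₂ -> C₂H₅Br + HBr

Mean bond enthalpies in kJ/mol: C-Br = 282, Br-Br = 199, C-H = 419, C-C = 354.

Let D be the H-Br bond energy.
Σ(broken) = 1×199 + 1×354 + 6×419 = 3067
Σ(formed) = 1×282 + 1×354 + 5×419 + 1×D = 2731 + D
ΔH = Σ(broken) − Σ(formed) = (3067) − (2731 + D) = +336 − D
Setting this equal to −19 kJ gives D = 355 kJ/mol.

D(H-Br) ≈ 355 kJ/mol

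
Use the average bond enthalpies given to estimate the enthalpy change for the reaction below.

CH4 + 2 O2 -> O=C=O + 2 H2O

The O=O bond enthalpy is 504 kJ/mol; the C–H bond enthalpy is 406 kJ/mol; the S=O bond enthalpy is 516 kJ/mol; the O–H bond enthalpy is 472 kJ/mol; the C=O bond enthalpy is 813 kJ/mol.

Bonds broken (reactants):
  C–H: 4 × 406 = 1624
  O=O: 2 × 504 = 1008
  Σ(broken) = 2632 kJ
Bonds formed (products):
  C=O: 2 × 813 = 1626
  O–H: 4 × 472 = 1888
  Σ(formed) = 3514 kJ
ΔH = Σ(broken) − Σ(formed) = 2632 − 3514 = −882 kJ

ΔH ≈ −882 kJ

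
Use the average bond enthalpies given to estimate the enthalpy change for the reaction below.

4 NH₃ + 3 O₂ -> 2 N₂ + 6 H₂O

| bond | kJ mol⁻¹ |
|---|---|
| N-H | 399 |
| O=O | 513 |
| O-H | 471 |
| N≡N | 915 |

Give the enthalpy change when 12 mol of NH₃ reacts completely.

ΔH = −3465 kJ

Bonds broken (reactants):
  N-H: 12 × 399 = 4788
  O=O: 3 × 513 = 1539
  Σ(broken) = 6327 kJ
Bonds formed (products):
  N≡N: 2 × 915 = 1830
  O-H: 12 × 471 = 5652
  Σ(formed) = 7482 kJ
ΔH = Σ(broken) − Σ(formed) = 6327 − 7482 = −1155 kJ
For 3× the reaction as written: 3 × (−1155) = −3465 kJ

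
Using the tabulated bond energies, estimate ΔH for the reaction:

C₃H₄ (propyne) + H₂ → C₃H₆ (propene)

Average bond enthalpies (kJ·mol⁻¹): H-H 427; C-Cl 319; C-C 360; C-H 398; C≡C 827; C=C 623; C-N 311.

ΔH ≈ −165 kJ

Bonds broken (reactants):
  C≡C: 1 × 827 = 827
  C-C: 1 × 360 = 360
  C-H: 4 × 398 = 1592
  H-H: 1 × 427 = 427
  Σ(broken) = 3206 kJ
Bonds formed (products):
  C-C: 1 × 360 = 360
  C-H: 6 × 398 = 2388
  C=C: 1 × 623 = 623
  Σ(formed) = 3371 kJ
ΔH = Σ(broken) − Σ(formed) = 3206 − 3371 = −165 kJ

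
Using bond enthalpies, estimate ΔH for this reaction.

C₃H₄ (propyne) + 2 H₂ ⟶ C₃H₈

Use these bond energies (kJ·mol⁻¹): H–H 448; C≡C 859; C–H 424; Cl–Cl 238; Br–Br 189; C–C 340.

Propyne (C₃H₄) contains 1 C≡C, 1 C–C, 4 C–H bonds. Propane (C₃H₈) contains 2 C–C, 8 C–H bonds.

Bonds broken (reactants):
  C≡C: 1 × 859 = 859
  C–C: 1 × 340 = 340
  C–H: 4 × 424 = 1696
  H–H: 2 × 448 = 896
  Σ(broken) = 3791 kJ
Bonds formed (products):
  C–C: 2 × 340 = 680
  C–H: 8 × 424 = 3392
  Σ(formed) = 4072 kJ
ΔH = Σ(broken) − Σ(formed) = 3791 − 4072 = −281 kJ

ΔH ≈ −281 kJ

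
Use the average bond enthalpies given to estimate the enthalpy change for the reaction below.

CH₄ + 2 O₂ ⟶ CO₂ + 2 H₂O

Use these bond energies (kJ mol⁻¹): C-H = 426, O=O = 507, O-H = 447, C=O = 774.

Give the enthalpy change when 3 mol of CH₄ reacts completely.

Bonds broken (reactants):
  C-H: 4 × 426 = 1704
  O=O: 2 × 507 = 1014
  Σ(broken) = 2718 kJ
Bonds formed (products):
  C=O: 2 × 774 = 1548
  O-H: 4 × 447 = 1788
  Σ(formed) = 3336 kJ
ΔH = Σ(broken) − Σ(formed) = 2718 − 3336 = −618 kJ
For 3× the reaction as written: 3 × (−618) = −1854 kJ

ΔH = −1854 kJ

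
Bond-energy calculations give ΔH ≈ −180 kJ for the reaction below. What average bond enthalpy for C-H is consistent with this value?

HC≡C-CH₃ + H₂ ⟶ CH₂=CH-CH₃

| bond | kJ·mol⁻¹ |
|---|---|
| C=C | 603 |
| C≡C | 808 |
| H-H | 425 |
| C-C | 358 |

Let D be the C-H bond energy.
Σ(broken) = 1×808 + 1×358 + 4×D + 1×425 = 1591 + 4D
Σ(formed) = 1×358 + 6×D + 1×603 = 961 + 6D
ΔH = Σ(broken) − Σ(formed) = (1591 + 4D) − (961 + 6D) = +630 − 2D
Setting this equal to −180 kJ gives 2D = 810, so D = 405 kJ/mol.

D(C-H) ≈ 405 kJ/mol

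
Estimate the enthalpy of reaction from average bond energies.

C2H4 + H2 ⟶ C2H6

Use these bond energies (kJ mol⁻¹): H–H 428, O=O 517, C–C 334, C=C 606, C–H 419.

Bonds broken (reactants):
  C–H: 4 × 419 = 1676
  C=C: 1 × 606 = 606
  H–H: 1 × 428 = 428
  Σ(broken) = 2710 kJ
Bonds formed (products):
  C–C: 1 × 334 = 334
  C–H: 6 × 419 = 2514
  Σ(formed) = 2848 kJ
ΔH = Σ(broken) − Σ(formed) = 2710 − 2848 = −138 kJ

ΔH ≈ −138 kJ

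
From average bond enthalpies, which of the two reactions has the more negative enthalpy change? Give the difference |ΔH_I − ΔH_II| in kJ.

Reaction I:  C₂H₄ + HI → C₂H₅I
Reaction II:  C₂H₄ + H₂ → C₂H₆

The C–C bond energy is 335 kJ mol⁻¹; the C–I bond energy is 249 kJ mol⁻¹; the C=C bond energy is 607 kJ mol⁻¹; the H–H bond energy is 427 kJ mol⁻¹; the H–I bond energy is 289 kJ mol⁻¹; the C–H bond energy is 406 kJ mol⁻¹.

Reaction I:
  Bonds broken (reactants):
    C–H: 4 × 406 = 1624
    C=C: 1 × 607 = 607
    H–I: 1 × 289 = 289
    Σ(broken) = 2520 kJ
  Bonds formed (products):
    C–C: 1 × 335 = 335
    C–H: 5 × 406 = 2030
    C–I: 1 × 249 = 249
    Σ(formed) = 2614 kJ
  ΔH_I = 2520 − 2614 = −94 kJ
Reaction II:
  Bonds broken (reactants):
    C–H: 4 × 406 = 1624
    C=C: 1 × 607 = 607
    H–H: 1 × 427 = 427
    Σ(broken) = 2658 kJ
  Bonds formed (products):
    C–C: 1 × 335 = 335
    C–H: 6 × 406 = 2436
    Σ(formed) = 2771 kJ
  ΔH_II = 2658 − 2771 = −113 kJ
ΔH_I − ΔH_II = +19 kJ, so reaction II has the more negative ΔH; |ΔH_I − ΔH_II| = 19 kJ.

Reaction II, by 19 kJ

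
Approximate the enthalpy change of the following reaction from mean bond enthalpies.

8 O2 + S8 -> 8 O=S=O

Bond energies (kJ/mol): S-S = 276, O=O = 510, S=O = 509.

Bonds broken (reactants):
  O=O: 8 × 510 = 4080
  S-S: 8 × 276 = 2208
  Σ(broken) = 6288 kJ
Bonds formed (products):
  S=O: 16 × 509 = 8144
  Σ(formed) = 8144 kJ
ΔH = Σ(broken) − Σ(formed) = 6288 − 8144 = −1856 kJ

ΔH ≈ −1856 kJ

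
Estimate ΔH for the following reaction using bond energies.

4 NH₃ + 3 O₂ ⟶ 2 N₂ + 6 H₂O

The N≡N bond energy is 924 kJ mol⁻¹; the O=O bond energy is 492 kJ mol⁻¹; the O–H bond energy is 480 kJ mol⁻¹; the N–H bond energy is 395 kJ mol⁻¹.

Bonds broken (reactants):
  N–H: 12 × 395 = 4740
  O=O: 3 × 492 = 1476
  Σ(broken) = 6216 kJ
Bonds formed (products):
  N≡N: 2 × 924 = 1848
  O–H: 12 × 480 = 5760
  Σ(formed) = 7608 kJ
ΔH = Σ(broken) − Σ(formed) = 6216 − 7608 = −1392 kJ

ΔH ≈ −1392 kJ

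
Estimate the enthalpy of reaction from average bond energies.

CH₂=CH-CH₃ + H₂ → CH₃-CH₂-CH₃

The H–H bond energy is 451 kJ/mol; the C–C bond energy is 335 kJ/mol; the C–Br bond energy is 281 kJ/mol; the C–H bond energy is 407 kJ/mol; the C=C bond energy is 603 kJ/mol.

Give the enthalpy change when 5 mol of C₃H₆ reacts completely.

ΔH = −475 kJ

Bonds broken (reactants):
  C–C: 1 × 335 = 335
  C–H: 6 × 407 = 2442
  C=C: 1 × 603 = 603
  H–H: 1 × 451 = 451
  Σ(broken) = 3831 kJ
Bonds formed (products):
  C–C: 2 × 335 = 670
  C–H: 8 × 407 = 3256
  Σ(formed) = 3926 kJ
ΔH = Σ(broken) − Σ(formed) = 3831 − 3926 = −95 kJ
For 5× the reaction as written: 5 × (−95) = −475 kJ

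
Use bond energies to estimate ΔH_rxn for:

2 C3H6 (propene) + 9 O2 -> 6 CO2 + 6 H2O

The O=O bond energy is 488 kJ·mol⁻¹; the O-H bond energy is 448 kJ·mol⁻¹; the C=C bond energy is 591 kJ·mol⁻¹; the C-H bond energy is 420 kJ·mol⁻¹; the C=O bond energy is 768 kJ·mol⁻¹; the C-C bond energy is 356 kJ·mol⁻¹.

ΔH ≈ −3266 kJ

Bonds broken (reactants):
  C-C: 2 × 356 = 712
  C-H: 12 × 420 = 5040
  C=C: 2 × 591 = 1182
  O=O: 9 × 488 = 4392
  Σ(broken) = 11326 kJ
Bonds formed (products):
  C=O: 12 × 768 = 9216
  O-H: 12 × 448 = 5376
  Σ(formed) = 14592 kJ
ΔH = Σ(broken) − Σ(formed) = 11326 − 14592 = −3266 kJ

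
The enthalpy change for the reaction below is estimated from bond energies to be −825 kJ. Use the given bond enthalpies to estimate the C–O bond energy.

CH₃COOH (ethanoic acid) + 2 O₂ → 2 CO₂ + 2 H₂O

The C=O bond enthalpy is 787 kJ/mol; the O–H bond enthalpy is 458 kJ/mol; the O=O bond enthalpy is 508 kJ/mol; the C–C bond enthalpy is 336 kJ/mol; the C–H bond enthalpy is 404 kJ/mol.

Let D be the C–O bond energy.
Σ(broken) = 1×336 + 3×404 + 1×D + 1×787 + 1×458 + 2×508 = 3809 + D
Σ(formed) = 4×787 + 4×458 = 4980
ΔH = Σ(broken) − Σ(formed) = (3809 + D) − (4980) = −1171 + D
Setting this equal to −825 kJ gives D = 346 kJ/mol.

D(C–O) ≈ 346 kJ/mol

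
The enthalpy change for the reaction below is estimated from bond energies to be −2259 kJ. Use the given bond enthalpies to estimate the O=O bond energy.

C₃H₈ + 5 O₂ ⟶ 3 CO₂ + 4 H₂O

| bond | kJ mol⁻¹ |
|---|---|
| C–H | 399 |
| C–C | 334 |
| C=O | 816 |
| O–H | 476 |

Let D be the O=O bond energy.
Σ(broken) = 2×334 + 8×399 + 5×D = 3860 + 5D
Σ(formed) = 6×816 + 8×476 = 8704
ΔH = Σ(broken) − Σ(formed) = (3860 + 5D) − (8704) = −4844 + 5D
Setting this equal to −2259 kJ gives 5D = 2585, so D = 517 kJ/mol.

D(O=O) ≈ 517 kJ/mol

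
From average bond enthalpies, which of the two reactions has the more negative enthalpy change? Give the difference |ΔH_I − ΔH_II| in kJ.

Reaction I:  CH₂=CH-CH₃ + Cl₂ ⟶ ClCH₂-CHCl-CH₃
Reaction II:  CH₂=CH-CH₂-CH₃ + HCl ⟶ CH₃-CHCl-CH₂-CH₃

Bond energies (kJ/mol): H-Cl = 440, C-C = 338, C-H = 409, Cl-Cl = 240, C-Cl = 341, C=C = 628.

Reaction I:
  Bonds broken (reactants):
    C-C: 1 × 338 = 338
    C-H: 6 × 409 = 2454
    C=C: 1 × 628 = 628
    Cl-Cl: 1 × 240 = 240
    Σ(broken) = 3660 kJ
  Bonds formed (products):
    C-C: 2 × 338 = 676
    C-Cl: 2 × 341 = 682
    C-H: 6 × 409 = 2454
    Σ(formed) = 3812 kJ
  ΔH_I = 3660 − 3812 = −152 kJ
Reaction II:
  Bonds broken (reactants):
    C-C: 2 × 338 = 676
    C-H: 8 × 409 = 3272
    C=C: 1 × 628 = 628
    H-Cl: 1 × 440 = 440
    Σ(broken) = 5016 kJ
  Bonds formed (products):
    C-C: 3 × 338 = 1014
    C-Cl: 1 × 341 = 341
    C-H: 9 × 409 = 3681
    Σ(formed) = 5036 kJ
  ΔH_II = 5016 − 5036 = −20 kJ
ΔH_I − ΔH_II = −132 kJ, so reaction I has the more negative ΔH; |ΔH_I − ΔH_II| = 132 kJ.

Reaction I, by 132 kJ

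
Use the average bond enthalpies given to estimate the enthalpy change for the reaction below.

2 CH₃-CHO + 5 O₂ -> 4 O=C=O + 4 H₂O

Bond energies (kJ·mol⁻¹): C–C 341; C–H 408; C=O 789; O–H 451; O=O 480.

Bonds broken (reactants):
  C–C: 2 × 341 = 682
  C–H: 8 × 408 = 3264
  C=O: 2 × 789 = 1578
  O=O: 5 × 480 = 2400
  Σ(broken) = 7924 kJ
Bonds formed (products):
  C=O: 8 × 789 = 6312
  O–H: 8 × 451 = 3608
  Σ(formed) = 9920 kJ
ΔH = Σ(broken) − Σ(formed) = 7924 − 9920 = −1996 kJ

ΔH ≈ −1996 kJ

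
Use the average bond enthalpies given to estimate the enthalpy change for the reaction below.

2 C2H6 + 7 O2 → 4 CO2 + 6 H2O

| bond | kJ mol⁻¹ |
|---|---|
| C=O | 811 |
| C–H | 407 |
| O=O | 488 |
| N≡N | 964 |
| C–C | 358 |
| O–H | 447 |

ΔH ≈ −2836 kJ

Bonds broken (reactants):
  C–C: 2 × 358 = 716
  C–H: 12 × 407 = 4884
  O=O: 7 × 488 = 3416
  Σ(broken) = 9016 kJ
Bonds formed (products):
  C=O: 8 × 811 = 6488
  O–H: 12 × 447 = 5364
  Σ(formed) = 11852 kJ
ΔH = Σ(broken) − Σ(formed) = 9016 − 11852 = −2836 kJ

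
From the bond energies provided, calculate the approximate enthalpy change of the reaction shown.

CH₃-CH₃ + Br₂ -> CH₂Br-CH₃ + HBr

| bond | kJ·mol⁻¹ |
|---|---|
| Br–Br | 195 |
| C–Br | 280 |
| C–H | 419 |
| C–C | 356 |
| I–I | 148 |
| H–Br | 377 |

ΔH ≈ −43 kJ

Bonds broken (reactants):
  Br–Br: 1 × 195 = 195
  C–C: 1 × 356 = 356
  C–H: 6 × 419 = 2514
  Σ(broken) = 3065 kJ
Bonds formed (products):
  C–Br: 1 × 280 = 280
  C–C: 1 × 356 = 356
  C–H: 5 × 419 = 2095
  H–Br: 1 × 377 = 377
  Σ(formed) = 3108 kJ
ΔH = Σ(broken) − Σ(formed) = 3065 − 3108 = −43 kJ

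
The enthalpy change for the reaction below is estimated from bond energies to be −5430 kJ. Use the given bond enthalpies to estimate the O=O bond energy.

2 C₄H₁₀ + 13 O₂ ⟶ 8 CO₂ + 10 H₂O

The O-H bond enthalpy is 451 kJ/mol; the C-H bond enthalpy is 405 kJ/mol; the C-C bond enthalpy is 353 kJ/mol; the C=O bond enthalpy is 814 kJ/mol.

D(O=O) ≈ 492 kJ/mol

Let D be the O=O bond energy.
Σ(broken) = 6×353 + 20×405 + 13×D = 10218 + 13D
Σ(formed) = 16×814 + 20×451 = 22044
ΔH = Σ(broken) − Σ(formed) = (10218 + 13D) − (22044) = −11826 + 13D
Setting this equal to −5430 kJ gives 13D = 6396, so D = 492 kJ/mol.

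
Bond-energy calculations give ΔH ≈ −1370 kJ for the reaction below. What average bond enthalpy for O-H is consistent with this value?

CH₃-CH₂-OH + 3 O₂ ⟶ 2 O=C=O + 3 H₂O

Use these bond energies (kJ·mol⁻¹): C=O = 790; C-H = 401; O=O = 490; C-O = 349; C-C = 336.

D(O-H) ≈ 474 kJ/mol

Let D be the O-H bond energy.
Σ(broken) = 1×336 + 5×401 + 1×349 + 1×D + 3×490 = 4160 + D
Σ(formed) = 4×790 + 6×D = 3160 + 6D
ΔH = Σ(broken) − Σ(formed) = (4160 + D) − (3160 + 6D) = +1000 − 5D
Setting this equal to −1370 kJ gives 5D = 2370, so D = 474 kJ/mol.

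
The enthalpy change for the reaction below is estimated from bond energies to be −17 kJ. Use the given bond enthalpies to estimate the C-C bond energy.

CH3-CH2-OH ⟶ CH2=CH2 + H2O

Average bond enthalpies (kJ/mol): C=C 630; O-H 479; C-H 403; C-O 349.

Let D be the C-C bond energy.
Σ(broken) = 1×D + 5×403 + 1×349 + 1×479 = 2843 + D
Σ(formed) = 4×403 + 1×630 + 2×479 = 3200
ΔH = Σ(broken) − Σ(formed) = (2843 + D) − (3200) = −357 + D
Setting this equal to −17 kJ gives D = 340 kJ/mol.

D(C-C) ≈ 340 kJ/mol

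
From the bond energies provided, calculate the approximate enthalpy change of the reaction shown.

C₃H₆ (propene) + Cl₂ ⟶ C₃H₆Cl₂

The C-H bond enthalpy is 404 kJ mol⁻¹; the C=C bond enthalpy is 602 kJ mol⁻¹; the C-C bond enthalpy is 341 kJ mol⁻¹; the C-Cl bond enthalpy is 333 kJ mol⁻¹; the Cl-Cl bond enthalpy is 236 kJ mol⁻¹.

Bonds broken (reactants):
  C-C: 1 × 341 = 341
  C-H: 6 × 404 = 2424
  C=C: 1 × 602 = 602
  Cl-Cl: 1 × 236 = 236
  Σ(broken) = 3603 kJ
Bonds formed (products):
  C-C: 2 × 341 = 682
  C-Cl: 2 × 333 = 666
  C-H: 6 × 404 = 2424
  Σ(formed) = 3772 kJ
ΔH = Σ(broken) − Σ(formed) = 3603 − 3772 = −169 kJ

ΔH ≈ −169 kJ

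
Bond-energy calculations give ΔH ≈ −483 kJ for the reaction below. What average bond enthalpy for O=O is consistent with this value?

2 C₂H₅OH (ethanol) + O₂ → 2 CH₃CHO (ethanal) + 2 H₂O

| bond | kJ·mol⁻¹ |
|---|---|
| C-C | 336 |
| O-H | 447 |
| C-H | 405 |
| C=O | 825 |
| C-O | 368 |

Let D be the O=O bond energy.
Σ(broken) = 2×336 + 10×405 + 2×368 + 2×447 + 1×D = 6352 + D
Σ(formed) = 2×336 + 8×405 + 2×825 + 4×447 = 7350
ΔH = Σ(broken) − Σ(formed) = (6352 + D) − (7350) = −998 + D
Setting this equal to −483 kJ gives D = 515 kJ/mol.

D(O=O) ≈ 515 kJ/mol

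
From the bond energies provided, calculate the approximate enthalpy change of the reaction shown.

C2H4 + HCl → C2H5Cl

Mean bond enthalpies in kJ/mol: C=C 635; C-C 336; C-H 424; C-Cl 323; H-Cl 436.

ΔH ≈ −12 kJ

Bonds broken (reactants):
  C-H: 4 × 424 = 1696
  C=C: 1 × 635 = 635
  H-Cl: 1 × 436 = 436
  Σ(broken) = 2767 kJ
Bonds formed (products):
  C-C: 1 × 336 = 336
  C-Cl: 1 × 323 = 323
  C-H: 5 × 424 = 2120
  Σ(formed) = 2779 kJ
ΔH = Σ(broken) − Σ(formed) = 2767 − 2779 = −12 kJ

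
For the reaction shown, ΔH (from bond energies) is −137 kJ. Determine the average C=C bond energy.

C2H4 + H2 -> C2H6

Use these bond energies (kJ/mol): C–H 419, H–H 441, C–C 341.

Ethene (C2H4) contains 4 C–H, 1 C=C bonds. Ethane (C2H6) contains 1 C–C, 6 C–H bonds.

Let D be the C=C bond energy.
Σ(broken) = 4×419 + 1×D + 1×441 = 2117 + D
Σ(formed) = 1×341 + 6×419 = 2855
ΔH = Σ(broken) − Σ(formed) = (2117 + D) − (2855) = −738 + D
Setting this equal to −137 kJ gives D = 601 kJ/mol.

D(C=C) ≈ 601 kJ/mol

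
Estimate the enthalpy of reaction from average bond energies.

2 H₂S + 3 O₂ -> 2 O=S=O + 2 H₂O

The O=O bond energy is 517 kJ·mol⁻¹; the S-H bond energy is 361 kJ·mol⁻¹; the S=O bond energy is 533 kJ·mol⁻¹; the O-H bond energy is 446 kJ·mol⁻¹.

Bonds broken (reactants):
  O=O: 3 × 517 = 1551
  S-H: 4 × 361 = 1444
  Σ(broken) = 2995 kJ
Bonds formed (products):
  O-H: 4 × 446 = 1784
  S=O: 4 × 533 = 2132
  Σ(formed) = 3916 kJ
ΔH = Σ(broken) − Σ(formed) = 2995 − 3916 = −921 kJ

ΔH ≈ −921 kJ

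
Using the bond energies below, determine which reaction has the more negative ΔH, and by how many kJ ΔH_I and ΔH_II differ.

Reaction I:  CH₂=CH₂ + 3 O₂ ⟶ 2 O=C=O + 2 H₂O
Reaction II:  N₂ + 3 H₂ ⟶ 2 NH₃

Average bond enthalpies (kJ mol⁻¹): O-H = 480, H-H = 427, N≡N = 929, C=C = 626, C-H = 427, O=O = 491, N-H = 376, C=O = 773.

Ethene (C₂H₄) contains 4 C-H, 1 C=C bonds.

Reaction I, by 1159 kJ

Reaction I:
  Bonds broken (reactants):
    C-H: 4 × 427 = 1708
    C=C: 1 × 626 = 626
    O=O: 3 × 491 = 1473
    Σ(broken) = 3807 kJ
  Bonds formed (products):
    C=O: 4 × 773 = 3092
    O-H: 4 × 480 = 1920
    Σ(formed) = 5012 kJ
  ΔH_I = 3807 − 5012 = −1205 kJ
Reaction II:
  Bonds broken (reactants):
    H-H: 3 × 427 = 1281
    N≡N: 1 × 929 = 929
    Σ(broken) = 2210 kJ
  Bonds formed (products):
    N-H: 6 × 376 = 2256
    Σ(formed) = 2256 kJ
  ΔH_II = 2210 − 2256 = −46 kJ
ΔH_I − ΔH_II = −1159 kJ, so reaction I has the more negative ΔH; |ΔH_I − ΔH_II| = 1159 kJ.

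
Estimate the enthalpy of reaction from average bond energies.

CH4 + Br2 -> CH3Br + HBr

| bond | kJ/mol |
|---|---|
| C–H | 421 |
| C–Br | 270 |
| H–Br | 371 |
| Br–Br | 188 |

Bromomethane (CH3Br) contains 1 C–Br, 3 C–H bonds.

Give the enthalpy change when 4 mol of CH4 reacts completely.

Bonds broken (reactants):
  Br–Br: 1 × 188 = 188
  C–H: 4 × 421 = 1684
  Σ(broken) = 1872 kJ
Bonds formed (products):
  C–Br: 1 × 270 = 270
  C–H: 3 × 421 = 1263
  H–Br: 1 × 371 = 371
  Σ(formed) = 1904 kJ
ΔH = Σ(broken) − Σ(formed) = 1872 − 1904 = −32 kJ
For 4× the reaction as written: 4 × (−32) = −128 kJ

ΔH = −128 kJ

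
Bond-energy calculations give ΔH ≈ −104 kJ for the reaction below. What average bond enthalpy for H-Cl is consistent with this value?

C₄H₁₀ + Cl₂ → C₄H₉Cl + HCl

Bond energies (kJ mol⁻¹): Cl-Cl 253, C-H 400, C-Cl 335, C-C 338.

Let D be the H-Cl bond energy.
Σ(broken) = 3×338 + 10×400 + 1×253 = 5267
Σ(formed) = 3×338 + 1×335 + 9×400 + 1×D = 4949 + D
ΔH = Σ(broken) − Σ(formed) = (5267) − (4949 + D) = +318 − D
Setting this equal to −104 kJ gives D = 422 kJ/mol.

D(H-Cl) ≈ 422 kJ/mol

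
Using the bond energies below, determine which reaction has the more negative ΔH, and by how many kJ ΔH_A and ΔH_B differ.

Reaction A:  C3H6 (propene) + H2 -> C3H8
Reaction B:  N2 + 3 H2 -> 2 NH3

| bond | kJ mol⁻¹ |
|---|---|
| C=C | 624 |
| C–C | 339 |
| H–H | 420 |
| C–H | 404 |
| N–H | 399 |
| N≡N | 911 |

Reaction A:
  Bonds broken (reactants):
    C–C: 1 × 339 = 339
    C–H: 6 × 404 = 2424
    C=C: 1 × 624 = 624
    H–H: 1 × 420 = 420
    Σ(broken) = 3807 kJ
  Bonds formed (products):
    C–C: 2 × 339 = 678
    C–H: 8 × 404 = 3232
    Σ(formed) = 3910 kJ
  ΔH_A = 3807 − 3910 = −103 kJ
Reaction B:
  Bonds broken (reactants):
    H–H: 3 × 420 = 1260
    N≡N: 1 × 911 = 911
    Σ(broken) = 2171 kJ
  Bonds formed (products):
    N–H: 6 × 399 = 2394
    Σ(formed) = 2394 kJ
  ΔH_B = 2171 − 2394 = −223 kJ
ΔH_A − ΔH_B = +120 kJ, so reaction B has the more negative ΔH; |ΔH_A − ΔH_B| = 120 kJ.

Reaction B, by 120 kJ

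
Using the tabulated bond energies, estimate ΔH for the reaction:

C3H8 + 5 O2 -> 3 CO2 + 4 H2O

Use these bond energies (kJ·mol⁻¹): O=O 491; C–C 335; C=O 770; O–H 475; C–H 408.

ΔH ≈ −2031 kJ

Bonds broken (reactants):
  C–C: 2 × 335 = 670
  C–H: 8 × 408 = 3264
  O=O: 5 × 491 = 2455
  Σ(broken) = 6389 kJ
Bonds formed (products):
  C=O: 6 × 770 = 4620
  O–H: 8 × 475 = 3800
  Σ(formed) = 8420 kJ
ΔH = Σ(broken) − Σ(formed) = 6389 − 8420 = −2031 kJ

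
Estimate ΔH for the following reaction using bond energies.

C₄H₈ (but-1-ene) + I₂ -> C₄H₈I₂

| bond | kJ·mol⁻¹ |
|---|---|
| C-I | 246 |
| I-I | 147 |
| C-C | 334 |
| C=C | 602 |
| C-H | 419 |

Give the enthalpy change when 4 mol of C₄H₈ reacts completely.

ΔH = −308 kJ

Bonds broken (reactants):
  C-C: 2 × 334 = 668
  C-H: 8 × 419 = 3352
  C=C: 1 × 602 = 602
  I-I: 1 × 147 = 147
  Σ(broken) = 4769 kJ
Bonds formed (products):
  C-C: 3 × 334 = 1002
  C-H: 8 × 419 = 3352
  C-I: 2 × 246 = 492
  Σ(formed) = 4846 kJ
ΔH = Σ(broken) − Σ(formed) = 4769 − 4846 = −77 kJ
For 4× the reaction as written: 4 × (−77) = −308 kJ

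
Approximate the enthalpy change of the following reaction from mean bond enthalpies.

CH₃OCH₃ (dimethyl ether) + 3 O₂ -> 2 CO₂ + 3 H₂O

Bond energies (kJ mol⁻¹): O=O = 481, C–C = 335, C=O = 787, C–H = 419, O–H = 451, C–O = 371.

Bonds broken (reactants):
  C–H: 6 × 419 = 2514
  C–O: 2 × 371 = 742
  O=O: 3 × 481 = 1443
  Σ(broken) = 4699 kJ
Bonds formed (products):
  C=O: 4 × 787 = 3148
  O–H: 6 × 451 = 2706
  Σ(formed) = 5854 kJ
ΔH = Σ(broken) − Σ(formed) = 4699 − 5854 = −1155 kJ

ΔH ≈ −1155 kJ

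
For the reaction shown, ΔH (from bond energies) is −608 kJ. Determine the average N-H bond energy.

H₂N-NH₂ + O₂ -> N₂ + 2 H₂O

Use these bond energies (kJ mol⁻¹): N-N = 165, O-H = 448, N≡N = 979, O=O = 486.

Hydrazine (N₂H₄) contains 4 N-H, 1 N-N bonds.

Let D be the N-H bond energy.
Σ(broken) = 4×D + 1×165 + 1×486 = 651 + 4D
Σ(formed) = 1×979 + 4×448 = 2771
ΔH = Σ(broken) − Σ(formed) = (651 + 4D) − (2771) = −2120 + 4D
Setting this equal to −608 kJ gives 4D = 1512, so D = 378 kJ/mol.

D(N-H) ≈ 378 kJ/mol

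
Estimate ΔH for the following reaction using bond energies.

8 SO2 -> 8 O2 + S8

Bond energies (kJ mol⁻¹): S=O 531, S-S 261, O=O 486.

ΔH ≈ +2520 kJ

Bonds broken (reactants):
  S=O: 16 × 531 = 8496
  Σ(broken) = 8496 kJ
Bonds formed (products):
  O=O: 8 × 486 = 3888
  S-S: 8 × 261 = 2088
  Σ(formed) = 5976 kJ
ΔH = Σ(broken) − Σ(formed) = 8496 − 5976 = +2520 kJ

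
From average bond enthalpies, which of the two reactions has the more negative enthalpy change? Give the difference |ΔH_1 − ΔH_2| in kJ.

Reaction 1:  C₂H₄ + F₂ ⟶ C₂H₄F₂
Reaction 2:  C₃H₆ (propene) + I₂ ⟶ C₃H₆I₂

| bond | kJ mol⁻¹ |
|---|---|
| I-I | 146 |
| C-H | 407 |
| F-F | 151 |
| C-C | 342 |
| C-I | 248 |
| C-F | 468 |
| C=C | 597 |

Reaction 1:
  Bonds broken (reactants):
    C-H: 4 × 407 = 1628
    C=C: 1 × 597 = 597
    F-F: 1 × 151 = 151
    Σ(broken) = 2376 kJ
  Bonds formed (products):
    C-C: 1 × 342 = 342
    C-F: 2 × 468 = 936
    C-H: 4 × 407 = 1628
    Σ(formed) = 2906 kJ
  ΔH_1 = 2376 − 2906 = −530 kJ
Reaction 2:
  Bonds broken (reactants):
    C-C: 1 × 342 = 342
    C-H: 6 × 407 = 2442
    C=C: 1 × 597 = 597
    I-I: 1 × 146 = 146
    Σ(broken) = 3527 kJ
  Bonds formed (products):
    C-C: 2 × 342 = 684
    C-H: 6 × 407 = 2442
    C-I: 2 × 248 = 496
    Σ(formed) = 3622 kJ
  ΔH_2 = 3527 − 3622 = −95 kJ
ΔH_1 − ΔH_2 = −435 kJ, so reaction 1 has the more negative ΔH; |ΔH_1 − ΔH_2| = 435 kJ.

Reaction 1, by 435 kJ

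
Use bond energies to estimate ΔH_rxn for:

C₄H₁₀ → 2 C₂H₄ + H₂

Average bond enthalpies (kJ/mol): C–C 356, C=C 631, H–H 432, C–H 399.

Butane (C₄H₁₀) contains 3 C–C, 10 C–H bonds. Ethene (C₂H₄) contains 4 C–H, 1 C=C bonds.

Bonds broken (reactants):
  C–C: 3 × 356 = 1068
  C–H: 10 × 399 = 3990
  Σ(broken) = 5058 kJ
Bonds formed (products):
  C–H: 8 × 399 = 3192
  C=C: 2 × 631 = 1262
  H–H: 1 × 432 = 432
  Σ(formed) = 4886 kJ
ΔH = Σ(broken) − Σ(formed) = 5058 − 4886 = +172 kJ

ΔH ≈ +172 kJ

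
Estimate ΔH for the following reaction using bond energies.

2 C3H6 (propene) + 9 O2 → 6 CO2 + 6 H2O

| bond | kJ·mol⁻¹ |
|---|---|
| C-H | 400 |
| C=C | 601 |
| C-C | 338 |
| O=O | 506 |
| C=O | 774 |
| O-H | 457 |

ΔH ≈ −3540 kJ

Bonds broken (reactants):
  C-C: 2 × 338 = 676
  C-H: 12 × 400 = 4800
  C=C: 2 × 601 = 1202
  O=O: 9 × 506 = 4554
  Σ(broken) = 11232 kJ
Bonds formed (products):
  C=O: 12 × 774 = 9288
  O-H: 12 × 457 = 5484
  Σ(formed) = 14772 kJ
ΔH = Σ(broken) − Σ(formed) = 11232 − 14772 = −3540 kJ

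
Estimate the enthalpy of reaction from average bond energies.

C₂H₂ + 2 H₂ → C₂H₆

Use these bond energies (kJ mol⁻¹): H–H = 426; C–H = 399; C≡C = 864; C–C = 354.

ΔH ≈ −234 kJ

Bonds broken (reactants):
  C≡C: 1 × 864 = 864
  C–H: 2 × 399 = 798
  H–H: 2 × 426 = 852
  Σ(broken) = 2514 kJ
Bonds formed (products):
  C–C: 1 × 354 = 354
  C–H: 6 × 399 = 2394
  Σ(formed) = 2748 kJ
ΔH = Σ(broken) − Σ(formed) = 2514 − 2748 = −234 kJ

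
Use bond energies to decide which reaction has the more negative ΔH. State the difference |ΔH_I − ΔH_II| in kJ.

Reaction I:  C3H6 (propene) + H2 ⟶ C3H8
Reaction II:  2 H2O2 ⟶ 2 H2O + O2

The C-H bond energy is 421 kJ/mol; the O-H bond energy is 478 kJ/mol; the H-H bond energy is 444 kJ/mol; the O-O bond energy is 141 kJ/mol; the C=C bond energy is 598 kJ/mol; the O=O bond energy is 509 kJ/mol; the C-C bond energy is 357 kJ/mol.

Reaction I:
  Bonds broken (reactants):
    C-C: 1 × 357 = 357
    C-H: 6 × 421 = 2526
    C=C: 1 × 598 = 598
    H-H: 1 × 444 = 444
    Σ(broken) = 3925 kJ
  Bonds formed (products):
    C-C: 2 × 357 = 714
    C-H: 8 × 421 = 3368
    Σ(formed) = 4082 kJ
  ΔH_I = 3925 − 4082 = −157 kJ
Reaction II:
  Bonds broken (reactants):
    O-H: 4 × 478 = 1912
    O-O: 2 × 141 = 282
    Σ(broken) = 2194 kJ
  Bonds formed (products):
    O-H: 4 × 478 = 1912
    O=O: 1 × 509 = 509
    Σ(formed) = 2421 kJ
  ΔH_II = 2194 − 2421 = −227 kJ
ΔH_I − ΔH_II = +70 kJ, so reaction II has the more negative ΔH; |ΔH_I − ΔH_II| = 70 kJ.

Reaction II, by 70 kJ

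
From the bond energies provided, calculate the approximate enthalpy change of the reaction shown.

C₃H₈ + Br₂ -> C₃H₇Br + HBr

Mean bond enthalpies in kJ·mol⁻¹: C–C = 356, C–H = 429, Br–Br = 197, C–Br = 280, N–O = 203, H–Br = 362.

ΔH ≈ −16 kJ

Bonds broken (reactants):
  Br–Br: 1 × 197 = 197
  C–C: 2 × 356 = 712
  C–H: 8 × 429 = 3432
  Σ(broken) = 4341 kJ
Bonds formed (products):
  C–Br: 1 × 280 = 280
  C–C: 2 × 356 = 712
  C–H: 7 × 429 = 3003
  H–Br: 1 × 362 = 362
  Σ(formed) = 4357 kJ
ΔH = Σ(broken) − Σ(formed) = 4341 − 4357 = −16 kJ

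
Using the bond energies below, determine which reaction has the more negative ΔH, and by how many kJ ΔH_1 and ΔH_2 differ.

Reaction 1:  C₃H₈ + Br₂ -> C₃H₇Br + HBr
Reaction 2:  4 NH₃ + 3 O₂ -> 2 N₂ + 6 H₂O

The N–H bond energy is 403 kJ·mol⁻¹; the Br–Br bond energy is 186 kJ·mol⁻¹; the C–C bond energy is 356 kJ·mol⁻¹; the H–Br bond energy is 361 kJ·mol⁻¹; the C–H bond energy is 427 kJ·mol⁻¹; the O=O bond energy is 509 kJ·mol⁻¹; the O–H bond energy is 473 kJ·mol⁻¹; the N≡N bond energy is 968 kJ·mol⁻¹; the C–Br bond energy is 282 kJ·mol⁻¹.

Reaction 1:
  Bonds broken (reactants):
    Br–Br: 1 × 186 = 186
    C–C: 2 × 356 = 712
    C–H: 8 × 427 = 3416
    Σ(broken) = 4314 kJ
  Bonds formed (products):
    C–Br: 1 × 282 = 282
    C–C: 2 × 356 = 712
    C–H: 7 × 427 = 2989
    H–Br: 1 × 361 = 361
    Σ(formed) = 4344 kJ
  ΔH_1 = 4314 − 4344 = −30 kJ
Reaction 2:
  Bonds broken (reactants):
    N–H: 12 × 403 = 4836
    O=O: 3 × 509 = 1527
    Σ(broken) = 6363 kJ
  Bonds formed (products):
    N≡N: 2 × 968 = 1936
    O–H: 12 × 473 = 5676
    Σ(formed) = 7612 kJ
  ΔH_2 = 6363 − 7612 = −1249 kJ
ΔH_1 − ΔH_2 = +1219 kJ, so reaction 2 has the more negative ΔH; |ΔH_1 − ΔH_2| = 1219 kJ.

Reaction 2, by 1219 kJ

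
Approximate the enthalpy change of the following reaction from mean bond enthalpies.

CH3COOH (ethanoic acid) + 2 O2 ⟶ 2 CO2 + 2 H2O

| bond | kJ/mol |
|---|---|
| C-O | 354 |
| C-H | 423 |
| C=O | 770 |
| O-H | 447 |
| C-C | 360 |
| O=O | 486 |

ΔH ≈ −696 kJ

Bonds broken (reactants):
  C-C: 1 × 360 = 360
  C-H: 3 × 423 = 1269
  C-O: 1 × 354 = 354
  C=O: 1 × 770 = 770
  O-H: 1 × 447 = 447
  O=O: 2 × 486 = 972
  Σ(broken) = 4172 kJ
Bonds formed (products):
  C=O: 4 × 770 = 3080
  O-H: 4 × 447 = 1788
  Σ(formed) = 4868 kJ
ΔH = Σ(broken) − Σ(formed) = 4172 − 4868 = −696 kJ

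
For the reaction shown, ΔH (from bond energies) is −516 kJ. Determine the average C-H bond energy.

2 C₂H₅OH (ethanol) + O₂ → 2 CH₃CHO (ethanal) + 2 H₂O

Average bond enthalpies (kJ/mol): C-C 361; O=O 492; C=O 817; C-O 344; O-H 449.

D(C-H) ≈ 418 kJ/mol

Let D be the C-H bond energy.
Σ(broken) = 2×361 + 10×D + 2×344 + 2×449 + 1×492 = 2800 + 10D
Σ(formed) = 2×361 + 8×D + 2×817 + 4×449 = 4152 + 8D
ΔH = Σ(broken) − Σ(formed) = (2800 + 10D) − (4152 + 8D) = −1352 + 2D
Setting this equal to −516 kJ gives 2D = 836, so D = 418 kJ/mol.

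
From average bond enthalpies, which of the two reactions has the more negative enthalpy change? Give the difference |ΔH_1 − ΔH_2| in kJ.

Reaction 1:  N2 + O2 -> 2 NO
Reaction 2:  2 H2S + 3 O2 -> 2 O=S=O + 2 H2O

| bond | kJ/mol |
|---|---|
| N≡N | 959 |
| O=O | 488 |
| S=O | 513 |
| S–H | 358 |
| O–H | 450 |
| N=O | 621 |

Reaction 2, by 1161 kJ

Reaction 1:
  Bonds broken (reactants):
    N≡N: 1 × 959 = 959
    O=O: 1 × 488 = 488
    Σ(broken) = 1447 kJ
  Bonds formed (products):
    N=O: 2 × 621 = 1242
    Σ(formed) = 1242 kJ
  ΔH_1 = 1447 − 1242 = +205 kJ
Reaction 2:
  Bonds broken (reactants):
    O=O: 3 × 488 = 1464
    S–H: 4 × 358 = 1432
    Σ(broken) = 2896 kJ
  Bonds formed (products):
    O–H: 4 × 450 = 1800
    S=O: 4 × 513 = 2052
    Σ(formed) = 3852 kJ
  ΔH_2 = 2896 − 3852 = −956 kJ
ΔH_1 − ΔH_2 = +1161 kJ, so reaction 2 has the more negative ΔH; |ΔH_1 − ΔH_2| = 1161 kJ.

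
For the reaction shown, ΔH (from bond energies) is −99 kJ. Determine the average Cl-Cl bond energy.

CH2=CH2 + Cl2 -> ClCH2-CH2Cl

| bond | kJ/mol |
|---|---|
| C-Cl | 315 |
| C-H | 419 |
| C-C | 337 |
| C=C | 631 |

Let D be the Cl-Cl bond energy.
Σ(broken) = 4×419 + 1×631 + 1×D = 2307 + D
Σ(formed) = 1×337 + 2×315 + 4×419 = 2643
ΔH = Σ(broken) − Σ(formed) = (2307 + D) − (2643) = −336 + D
Setting this equal to −99 kJ gives D = 237 kJ/mol.

D(Cl-Cl) ≈ 237 kJ/mol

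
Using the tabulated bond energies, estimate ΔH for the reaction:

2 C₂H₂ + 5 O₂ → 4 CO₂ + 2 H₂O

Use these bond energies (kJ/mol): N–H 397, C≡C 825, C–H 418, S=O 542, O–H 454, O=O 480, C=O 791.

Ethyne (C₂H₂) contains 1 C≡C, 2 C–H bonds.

Bonds broken (reactants):
  C≡C: 2 × 825 = 1650
  C–H: 4 × 418 = 1672
  O=O: 5 × 480 = 2400
  Σ(broken) = 5722 kJ
Bonds formed (products):
  C=O: 8 × 791 = 6328
  O–H: 4 × 454 = 1816
  Σ(formed) = 8144 kJ
ΔH = Σ(broken) − Σ(formed) = 5722 − 8144 = −2422 kJ

ΔH ≈ −2422 kJ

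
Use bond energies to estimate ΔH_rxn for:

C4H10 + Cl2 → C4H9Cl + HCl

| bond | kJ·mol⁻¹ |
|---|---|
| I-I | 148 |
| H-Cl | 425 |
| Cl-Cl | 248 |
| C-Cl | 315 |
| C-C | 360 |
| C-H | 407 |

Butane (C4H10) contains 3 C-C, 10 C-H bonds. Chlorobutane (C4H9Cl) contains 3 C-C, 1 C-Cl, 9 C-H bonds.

ΔH ≈ −85 kJ

Bonds broken (reactants):
  C-C: 3 × 360 = 1080
  C-H: 10 × 407 = 4070
  Cl-Cl: 1 × 248 = 248
  Σ(broken) = 5398 kJ
Bonds formed (products):
  C-C: 3 × 360 = 1080
  C-Cl: 1 × 315 = 315
  C-H: 9 × 407 = 3663
  H-Cl: 1 × 425 = 425
  Σ(formed) = 5483 kJ
ΔH = Σ(broken) − Σ(formed) = 5398 − 5483 = −85 kJ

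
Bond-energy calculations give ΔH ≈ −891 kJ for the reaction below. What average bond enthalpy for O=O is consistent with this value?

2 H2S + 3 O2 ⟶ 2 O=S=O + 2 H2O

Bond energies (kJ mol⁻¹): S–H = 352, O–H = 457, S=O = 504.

Let D be the O=O bond energy.
Σ(broken) = 3×D + 4×352 = 1408 + 3D
Σ(formed) = 4×457 + 4×504 = 3844
ΔH = Σ(broken) − Σ(formed) = (1408 + 3D) − (3844) = −2436 + 3D
Setting this equal to −891 kJ gives 3D = 1545, so D = 515 kJ/mol.

D(O=O) ≈ 515 kJ/mol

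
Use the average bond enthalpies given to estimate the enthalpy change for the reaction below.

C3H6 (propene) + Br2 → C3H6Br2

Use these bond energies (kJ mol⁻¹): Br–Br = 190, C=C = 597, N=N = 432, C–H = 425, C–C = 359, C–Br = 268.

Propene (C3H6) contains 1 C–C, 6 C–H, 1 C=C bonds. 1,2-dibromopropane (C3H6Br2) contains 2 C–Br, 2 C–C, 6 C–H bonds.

ΔH ≈ −108 kJ

Bonds broken (reactants):
  Br–Br: 1 × 190 = 190
  C–C: 1 × 359 = 359
  C–H: 6 × 425 = 2550
  C=C: 1 × 597 = 597
  Σ(broken) = 3696 kJ
Bonds formed (products):
  C–Br: 2 × 268 = 536
  C–C: 2 × 359 = 718
  C–H: 6 × 425 = 2550
  Σ(formed) = 3804 kJ
ΔH = Σ(broken) − Σ(formed) = 3696 − 3804 = −108 kJ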